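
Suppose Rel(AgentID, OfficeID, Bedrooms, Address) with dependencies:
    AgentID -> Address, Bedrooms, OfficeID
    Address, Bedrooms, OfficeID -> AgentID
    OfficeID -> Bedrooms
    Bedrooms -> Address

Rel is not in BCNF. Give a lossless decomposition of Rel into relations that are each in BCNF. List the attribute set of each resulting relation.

Candidate keys of the original relation: {AgentID}, {OfficeID}.
{Address, AgentID, Bedrooms, OfficeID}: {Bedrooms} determines {Address, Bedrooms} here but is not a superkey — split on Bedrooms -> Address, giving {Address, Bedrooms} and {AgentID, Bedrooms, OfficeID}.
{Address, Bedrooms}: every determinant is a superkey — BCNF.
{AgentID, Bedrooms, OfficeID}: every determinant is a superkey — BCNF.

{Address, Bedrooms}; {AgentID, Bedrooms, OfficeID}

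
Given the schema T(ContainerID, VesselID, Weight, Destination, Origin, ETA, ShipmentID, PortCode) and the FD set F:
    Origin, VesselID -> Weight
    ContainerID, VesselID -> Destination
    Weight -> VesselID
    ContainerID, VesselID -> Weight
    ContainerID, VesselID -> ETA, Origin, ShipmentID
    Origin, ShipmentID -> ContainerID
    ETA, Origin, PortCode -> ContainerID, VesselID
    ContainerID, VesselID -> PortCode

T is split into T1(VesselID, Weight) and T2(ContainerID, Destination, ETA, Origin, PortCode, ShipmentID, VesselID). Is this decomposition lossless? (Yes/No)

The shared attributes are {VesselID} and {VesselID}⁺ = {VesselID}.
Neither T1 nor T2 is contained in that closure, so the decomposition is lossy.

No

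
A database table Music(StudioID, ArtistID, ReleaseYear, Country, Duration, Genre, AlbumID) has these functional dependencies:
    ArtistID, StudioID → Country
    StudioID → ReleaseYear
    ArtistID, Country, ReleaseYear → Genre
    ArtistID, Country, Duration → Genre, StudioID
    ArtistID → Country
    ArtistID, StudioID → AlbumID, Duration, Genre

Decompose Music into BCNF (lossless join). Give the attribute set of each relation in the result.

{AlbumID, ArtistID, Duration, Genre, StudioID}; {ArtistID, Country}; {ReleaseYear, StudioID}

Candidate keys of the original relation: {ArtistID, Duration}, {ArtistID, StudioID}.
Within {AlbumID, ArtistID, Country, Duration, Genre, ReleaseYear, StudioID}: {StudioID}⁺ ∩ {AlbumID, ArtistID, Country, Duration, Genre, ReleaseYear, StudioID} = {ReleaseYear, StudioID}, not the whole set, so StudioID → ReleaseYear violates BCNF; decompose into {ReleaseYear, StudioID} and {AlbumID, ArtistID, Country, Duration, Genre, StudioID}.
{ReleaseYear, StudioID} has no BCNF violation.
Within {AlbumID, ArtistID, Country, Duration, Genre, StudioID}: {ArtistID}⁺ ∩ {AlbumID, ArtistID, Country, Duration, Genre, StudioID} = {ArtistID, Country}, not the whole set, so ArtistID → Country violates BCNF; decompose into {ArtistID, Country} and {AlbumID, ArtistID, Duration, Genre, StudioID}.
{ArtistID, Country} has no BCNF violation.
{AlbumID, ArtistID, Duration, Genre, StudioID} has no BCNF violation.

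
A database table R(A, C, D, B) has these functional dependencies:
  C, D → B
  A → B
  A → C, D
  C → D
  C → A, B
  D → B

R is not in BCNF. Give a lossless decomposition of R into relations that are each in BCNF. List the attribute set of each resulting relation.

Candidate keys of the original relation: {A}, {C}.
Within {A, B, C, D}: {D}⁺ ∩ {A, B, C, D} = {B, D}, not the whole set, so D → B violates BCNF; decompose into {B, D} and {A, C, D}.
{B, D} is in BCNF.
{A, C, D} is in BCNF.

{A, C, D}; {B, D}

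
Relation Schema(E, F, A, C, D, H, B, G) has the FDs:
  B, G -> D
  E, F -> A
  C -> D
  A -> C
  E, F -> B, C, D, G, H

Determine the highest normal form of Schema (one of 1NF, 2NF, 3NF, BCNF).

2NF

Candidate key: {E, F}. Prime attributes: {E, F}.
B, G -> D: {B, G}⁺ = {B, D, G}, which is not all of the attributes, so the left side is not a superkey — BCNF is violated.
B, G -> D has non-prime {D} on the right and a non-superkey on the left, so 3NF fails.
Checking every proper subset of each key, none determines a non-prime attribute — 2NF is satisfied.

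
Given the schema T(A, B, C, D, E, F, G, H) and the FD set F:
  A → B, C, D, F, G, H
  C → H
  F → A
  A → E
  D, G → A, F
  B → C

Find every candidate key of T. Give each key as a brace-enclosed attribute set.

{A}, {D, G}, {F}

{A}⁺ = {A, B, C, D, E, F, G, H} — all of the relation — so {A} is a candidate key.
{F}⁺ = {A, B, C, D, E, F, G, H} — all of the relation — so {F} is a candidate key.
{D, G}⁺ = {A, B, C, D, E, F, G, H} — all of the relation — so {D, G} is a candidate key.
These are minimal and exhaustive — every other superkey contains one of them.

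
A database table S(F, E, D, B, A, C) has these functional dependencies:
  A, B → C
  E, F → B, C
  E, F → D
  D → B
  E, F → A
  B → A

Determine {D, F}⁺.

{A, B, C, D, F}

Start with {D, F}.
D → B applies; add {B} → now {B, D, F}.
B → A applies; add {A} → now {A, B, D, F}.
A, B → C applies; add {C} → now {A, B, C, D, F}.
No further FD applies.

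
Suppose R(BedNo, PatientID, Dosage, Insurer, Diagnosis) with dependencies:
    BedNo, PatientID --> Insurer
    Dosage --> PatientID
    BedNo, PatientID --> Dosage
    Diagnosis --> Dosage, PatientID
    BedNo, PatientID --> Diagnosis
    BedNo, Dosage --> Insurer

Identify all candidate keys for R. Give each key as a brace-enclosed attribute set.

Attributes never on any right-hand side: {BedNo} — every candidate key must contain it.
{BedNo, Diagnosis}⁺ = {BedNo, Diagnosis, Dosage, Insurer, PatientID} — all of the relation — so {BedNo, Diagnosis} is a candidate key.
{BedNo, Dosage}⁺ = {BedNo, Diagnosis, Dosage, Insurer, PatientID} — all of the relation — so {BedNo, Dosage} is a candidate key.
{BedNo, PatientID}⁺ = {BedNo, Diagnosis, Dosage, Insurer, PatientID} — all of the relation — so {BedNo, PatientID} is a candidate key.
Any other superkey properly contains one of these, so there are no further candidate keys.

{BedNo, Diagnosis}, {BedNo, Dosage}, {BedNo, PatientID}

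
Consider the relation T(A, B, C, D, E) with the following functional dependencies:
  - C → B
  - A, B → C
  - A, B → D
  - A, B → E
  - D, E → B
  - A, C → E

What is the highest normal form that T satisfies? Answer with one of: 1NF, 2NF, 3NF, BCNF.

Candidate keys: {A, B}, {A, C}, {A, D, E}. Prime attributes: {A, B, C, D, E}.
C → B: {C}⁺ = {B, C}, which is not all of the attributes, so the left side is not a superkey — BCNF is violated.
But every attribute on its right side ({B}) is prime, and the same holds for every other non-superkey FD, so 3NF still holds.

3NF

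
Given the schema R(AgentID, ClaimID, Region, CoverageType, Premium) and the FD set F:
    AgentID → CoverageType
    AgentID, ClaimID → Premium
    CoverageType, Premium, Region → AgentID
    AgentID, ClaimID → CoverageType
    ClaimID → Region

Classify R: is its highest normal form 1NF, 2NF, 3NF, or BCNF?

1NF

Candidate keys: {AgentID, ClaimID}, {ClaimID, CoverageType, Premium}. Prime attributes: {AgentID, ClaimID, CoverageType, Premium}.
AgentID → CoverageType breaks BCNF: {AgentID}⁺ = {AgentID, CoverageType}, so {AgentID} is not a superkey.
ClaimID → Region determines the non-prime attribute {Region} from a non-superkey — 3NF is violated.
The proper key subset {ClaimID} of {AgentID, ClaimID} determines non-prime {Region}, so the relation is not even in 2NF.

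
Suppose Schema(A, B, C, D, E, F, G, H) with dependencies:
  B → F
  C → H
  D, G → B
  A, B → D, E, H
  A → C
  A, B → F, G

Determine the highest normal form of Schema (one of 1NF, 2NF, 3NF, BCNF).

Candidate keys: {A, B}, {A, D, G}. Prime attributes: {A, B, D, G}.
B → F: {B}⁺ = {B, F}, which is not all of the attributes, so the left side is not a superkey — BCNF is violated.
B → F has non-prime {F} on the right and a non-superkey on the left, so 3NF fails.
{A} is a proper subset of the key {A, B}, and {A}⁺ contains the non-prime attributes {C, H} — a partial dependency, so 2NF is violated.

1NF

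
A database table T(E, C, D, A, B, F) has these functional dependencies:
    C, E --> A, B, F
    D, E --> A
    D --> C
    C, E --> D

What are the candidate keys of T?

No FD produces {E}, so it must be in every candidate key.
{C, E}⁺ = {A, B, C, D, E, F}, which is every attribute, so {C, E} is a candidate key.
{D, E}⁺ = {A, B, C, D, E, F}, which is every attribute, so {D, E} is a candidate key.
No proper subset of any of these is a key, and no other minimal superkey exists.

{C, E}, {D, E}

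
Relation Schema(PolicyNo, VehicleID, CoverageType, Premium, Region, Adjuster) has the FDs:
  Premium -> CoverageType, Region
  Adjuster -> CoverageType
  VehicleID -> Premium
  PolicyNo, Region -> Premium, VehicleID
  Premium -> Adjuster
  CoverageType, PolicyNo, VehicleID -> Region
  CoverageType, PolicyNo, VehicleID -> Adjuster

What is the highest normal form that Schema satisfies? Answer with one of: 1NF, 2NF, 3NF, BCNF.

1NF

Candidate keys: {PolicyNo, Premium}, {PolicyNo, Region}, {PolicyNo, VehicleID}. Prime attributes: {PolicyNo, Premium, Region, VehicleID}.
Premium -> CoverageType, Region breaks BCNF: {Premium}⁺ = {Adjuster, CoverageType, Premium, Region}, so {Premium} is not a superkey.
Because {CoverageType} is non-prime and the left side of Premium -> CoverageType, Region is not a superkey, the relation is not in 3NF.
The proper key subset {Premium} of {PolicyNo, Premium} determines non-prime {Adjuster, CoverageType}, so the relation is not even in 2NF.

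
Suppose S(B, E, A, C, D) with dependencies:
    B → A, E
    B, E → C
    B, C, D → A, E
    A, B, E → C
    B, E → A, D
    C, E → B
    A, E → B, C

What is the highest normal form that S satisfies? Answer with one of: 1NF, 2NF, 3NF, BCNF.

BCNF

Candidate keys: {A, E}, {B}, {C, E}. Prime attributes: {A, B, C, E}.
The left-hand side of every FD is a superkey, so BCNF is satisfied.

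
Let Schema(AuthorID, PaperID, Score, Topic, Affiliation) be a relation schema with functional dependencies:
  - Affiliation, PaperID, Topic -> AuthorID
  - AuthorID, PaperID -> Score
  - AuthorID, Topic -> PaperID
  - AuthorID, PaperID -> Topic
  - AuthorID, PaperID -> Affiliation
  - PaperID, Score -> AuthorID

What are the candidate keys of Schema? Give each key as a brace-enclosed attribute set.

{Affiliation, PaperID, Topic}, {AuthorID, PaperID}, {AuthorID, Topic}, {PaperID, Score}

{AuthorID, PaperID} is a candidate key since {AuthorID, PaperID}⁺ = {Affiliation, AuthorID, PaperID, Score, Topic} covers every attribute.
{AuthorID, Topic} is a candidate key since {AuthorID, Topic}⁺ = {Affiliation, AuthorID, PaperID, Score, Topic} covers every attribute.
{PaperID, Score} is a candidate key since {PaperID, Score}⁺ = {Affiliation, AuthorID, PaperID, Score, Topic} covers every attribute.
{Affiliation, PaperID, Topic} is a candidate key since {Affiliation, PaperID, Topic}⁺ = {Affiliation, AuthorID, PaperID, Score, Topic} covers every attribute.
No proper subset of any of these is a key, and no other minimal superkey exists.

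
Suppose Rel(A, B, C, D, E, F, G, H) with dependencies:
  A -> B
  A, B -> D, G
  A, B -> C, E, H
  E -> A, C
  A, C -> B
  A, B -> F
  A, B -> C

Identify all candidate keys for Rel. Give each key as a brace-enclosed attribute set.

{A}, {E}

{A}⁺ = {A, B, C, D, E, F, G, H} — all of the relation — so {A} is a candidate key.
{E}⁺ = {A, B, C, D, E, F, G, H} — all of the relation — so {E} is a candidate key.
Any other superkey properly contains one of these, so there are no further candidate keys.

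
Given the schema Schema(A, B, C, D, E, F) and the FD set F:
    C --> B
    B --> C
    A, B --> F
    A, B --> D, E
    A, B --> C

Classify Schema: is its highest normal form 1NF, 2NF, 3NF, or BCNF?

3NF

Candidate keys: {A, B}, {A, C}. Prime attributes: {A, B, C}.
C --> B: {C}⁺ = {B, C}, which is not all of the attributes, so the left side is not a superkey — BCNF is violated.
Since {B} ⊆ prime attributes and every other non-superkey FD also has a prime right side, the schema is in 3NF.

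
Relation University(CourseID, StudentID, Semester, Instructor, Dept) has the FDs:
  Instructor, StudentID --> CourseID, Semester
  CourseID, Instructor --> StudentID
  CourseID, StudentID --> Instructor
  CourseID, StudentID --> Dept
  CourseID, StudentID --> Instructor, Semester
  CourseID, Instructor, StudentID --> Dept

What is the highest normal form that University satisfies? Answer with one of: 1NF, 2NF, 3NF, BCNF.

BCNF

Candidate keys: {CourseID, Instructor}, {CourseID, StudentID}, {Instructor, StudentID}. Prime attributes: {CourseID, Instructor, StudentID}.
The left-hand side of every FD is a superkey, so BCNF is satisfied.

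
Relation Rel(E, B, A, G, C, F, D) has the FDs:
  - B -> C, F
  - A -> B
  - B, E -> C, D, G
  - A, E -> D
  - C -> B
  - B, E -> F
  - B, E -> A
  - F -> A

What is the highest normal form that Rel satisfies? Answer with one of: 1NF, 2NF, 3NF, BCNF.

3NF

Candidate keys: {A, E}, {B, E}, {C, E}, {E, F}. Prime attributes: {A, B, C, E, F}.
B -> C, F: {B}⁺ = {A, B, C, F}, which is not all of the attributes, so the left side is not a superkey — BCNF is violated.
Since {C, F} ⊆ prime attributes and every other non-superkey FD also has a prime right side, the schema is in 3NF.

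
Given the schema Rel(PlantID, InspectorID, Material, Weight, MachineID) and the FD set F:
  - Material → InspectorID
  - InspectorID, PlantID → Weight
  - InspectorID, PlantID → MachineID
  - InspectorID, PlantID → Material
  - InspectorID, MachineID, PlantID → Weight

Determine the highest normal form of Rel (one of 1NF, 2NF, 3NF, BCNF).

3NF

Candidate keys: {InspectorID, PlantID}, {Material, PlantID}. Prime attributes: {InspectorID, Material, PlantID}.
Material → InspectorID: {Material}⁺ = {InspectorID, Material}, which is not all of the attributes, so the left side is not a superkey — BCNF is violated.
Its right-hand attributes {InspectorID} are all prime, as are those of every other non-superkey FD — the relation is in 3NF.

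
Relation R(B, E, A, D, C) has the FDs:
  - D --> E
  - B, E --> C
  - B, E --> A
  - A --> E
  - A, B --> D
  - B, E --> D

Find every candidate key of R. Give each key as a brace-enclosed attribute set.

{A, B}, {B, D}, {B, E}

Attributes never on any right-hand side: {B} — every candidate key must contain it.
{A, B}⁺ = {A, B, C, D, E}, which is every attribute, so {A, B} is a candidate key.
{B, D}⁺ = {A, B, C, D, E}, which is every attribute, so {B, D} is a candidate key.
{B, E}⁺ = {A, B, C, D, E}, which is every attribute, so {B, E} is a candidate key.
No proper subset of any of these is a key, and no other minimal superkey exists.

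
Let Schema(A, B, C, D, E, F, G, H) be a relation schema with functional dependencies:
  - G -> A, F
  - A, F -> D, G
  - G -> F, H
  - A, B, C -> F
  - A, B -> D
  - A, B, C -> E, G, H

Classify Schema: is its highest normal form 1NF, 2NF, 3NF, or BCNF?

Candidate keys: {A, B, C}, {B, C, G}. Prime attributes: {A, B, C, G}.
For G -> A, F we have {G}⁺ = {A, D, F, G, H}; {G} is not a superkey, so BCNF fails.
G -> A, F determines the non-prime attribute {F} from a non-superkey — 3NF is violated.
{A, B} is a proper subset of the key {A, B, C}, and {A, B}⁺ contains the non-prime attribute {D} — a partial dependency, so 2NF is violated.

1NF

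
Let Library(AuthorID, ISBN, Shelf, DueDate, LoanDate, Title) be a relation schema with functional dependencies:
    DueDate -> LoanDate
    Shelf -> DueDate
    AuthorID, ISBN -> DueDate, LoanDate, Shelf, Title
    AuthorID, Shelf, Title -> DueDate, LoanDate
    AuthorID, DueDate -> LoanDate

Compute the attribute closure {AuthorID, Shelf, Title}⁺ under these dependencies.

{AuthorID, DueDate, LoanDate, Shelf, Title}

Start with {AuthorID, Shelf, Title}.
Shelf -> DueDate applies; add {DueDate} → now {AuthorID, DueDate, Shelf, Title}.
AuthorID, Shelf, Title -> DueDate, LoanDate applies; add {LoanDate} → now {AuthorID, DueDate, LoanDate, Shelf, Title}.
No further FD applies.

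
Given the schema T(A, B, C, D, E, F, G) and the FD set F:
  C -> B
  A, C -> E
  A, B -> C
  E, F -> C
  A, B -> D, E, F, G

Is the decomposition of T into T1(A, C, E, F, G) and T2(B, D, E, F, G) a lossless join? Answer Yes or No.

T1 ∩ T2 = {E, F, G}; its closure under F is {B, C, E, F, G}.
The closure covers neither T1 nor T2 entirely; the join is not lossless.

No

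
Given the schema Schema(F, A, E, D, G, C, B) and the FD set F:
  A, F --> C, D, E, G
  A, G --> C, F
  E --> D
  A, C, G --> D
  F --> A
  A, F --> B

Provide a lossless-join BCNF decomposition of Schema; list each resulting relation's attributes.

{A, B, C, E, F, G}; {D, E}

Candidate keys of the original relation: {A, G}, {F}.
{A, B, C, D, E, F, G}: {E} determines {D, E} here but is not a superkey — split on E --> D, giving {D, E} and {A, B, C, E, F, G}.
{D, E} has no BCNF violation.
{A, B, C, E, F, G} has no BCNF violation.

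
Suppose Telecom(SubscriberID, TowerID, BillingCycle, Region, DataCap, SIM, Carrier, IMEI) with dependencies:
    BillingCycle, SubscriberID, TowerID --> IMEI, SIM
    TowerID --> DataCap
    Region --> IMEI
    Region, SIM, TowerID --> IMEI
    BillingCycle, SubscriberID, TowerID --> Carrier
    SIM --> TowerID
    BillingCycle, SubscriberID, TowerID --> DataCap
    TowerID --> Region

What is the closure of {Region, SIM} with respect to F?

{DataCap, IMEI, Region, SIM, TowerID}

Start with {Region, SIM}.
Region --> IMEI applies; add {IMEI} → now {IMEI, Region, SIM}.
SIM --> TowerID applies; add {TowerID} → now {IMEI, Region, SIM, TowerID}.
TowerID --> DataCap applies; add {DataCap} → now {DataCap, IMEI, Region, SIM, TowerID}.
No further FD applies.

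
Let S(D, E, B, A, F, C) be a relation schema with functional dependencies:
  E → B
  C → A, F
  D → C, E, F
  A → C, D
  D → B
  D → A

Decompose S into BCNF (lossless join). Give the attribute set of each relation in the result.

{A, C, D, E, F}; {B, E}

Candidate keys of the original relation: {A}, {C}, {D}.
In {A, B, C, D, E, F}, {E} is not a superkey ({E}⁺ restricted to this set is {B, E}), so split on E → B into {B, E} and {A, C, D, E, F}.
{B, E}: every determinant is a superkey — BCNF.
{A, C, D, E, F}: every determinant is a superkey — BCNF.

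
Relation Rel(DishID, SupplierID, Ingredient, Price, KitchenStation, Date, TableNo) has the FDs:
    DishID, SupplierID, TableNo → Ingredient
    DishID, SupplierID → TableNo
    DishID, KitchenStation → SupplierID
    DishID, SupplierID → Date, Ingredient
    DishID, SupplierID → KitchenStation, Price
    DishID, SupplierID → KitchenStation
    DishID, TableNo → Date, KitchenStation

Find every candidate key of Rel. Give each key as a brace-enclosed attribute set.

{DishID, KitchenStation}, {DishID, SupplierID}, {DishID, TableNo}

{DishID} never appears on the right of any FD, so every key must include it.
Closure of {DishID, KitchenStation} is {Date, DishID, Ingredient, KitchenStation, Price, SupplierID, TableNo}, the whole schema; {DishID, KitchenStation} is a candidate key.
Closure of {DishID, SupplierID} is {Date, DishID, Ingredient, KitchenStation, Price, SupplierID, TableNo}, the whole schema; {DishID, SupplierID} is a candidate key.
Closure of {DishID, TableNo} is {Date, DishID, Ingredient, KitchenStation, Price, SupplierID, TableNo}, the whole schema; {DishID, TableNo} is a candidate key.
These are minimal and exhaustive — every other superkey contains one of them.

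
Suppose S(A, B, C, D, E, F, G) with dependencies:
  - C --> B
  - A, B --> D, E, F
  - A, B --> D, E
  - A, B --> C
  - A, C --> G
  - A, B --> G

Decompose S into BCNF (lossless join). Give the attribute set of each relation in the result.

{A, C, D, E, F, G}; {B, C}

Candidate keys of the original relation: {A, B}, {A, C}.
Within {A, B, C, D, E, F, G}: {C}⁺ ∩ {A, B, C, D, E, F, G} = {B, C}, not the whole set, so C --> B violates BCNF; decompose into {B, C} and {A, C, D, E, F, G}.
{B, C}: every determinant is a superkey — BCNF.
{A, C, D, E, F, G}: every determinant is a superkey — BCNF.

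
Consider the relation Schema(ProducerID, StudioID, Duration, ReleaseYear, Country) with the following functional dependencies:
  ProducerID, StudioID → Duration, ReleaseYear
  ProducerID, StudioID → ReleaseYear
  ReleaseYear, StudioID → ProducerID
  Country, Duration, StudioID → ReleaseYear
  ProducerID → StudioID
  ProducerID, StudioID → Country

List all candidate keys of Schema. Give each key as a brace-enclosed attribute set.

{Country, Duration, StudioID}, {ProducerID}, {ReleaseYear, StudioID}

{ProducerID}⁺ = {Country, Duration, ProducerID, ReleaseYear, StudioID} — all of the relation — so {ProducerID} is a candidate key.
{ReleaseYear, StudioID}⁺ = {Country, Duration, ProducerID, ReleaseYear, StudioID} — all of the relation — so {ReleaseYear, StudioID} is a candidate key.
{Country, Duration, StudioID}⁺ = {Country, Duration, ProducerID, ReleaseYear, StudioID} — all of the relation — so {Country, Duration, StudioID} is a candidate key.
No proper subset of any of these is a key, and no other minimal superkey exists.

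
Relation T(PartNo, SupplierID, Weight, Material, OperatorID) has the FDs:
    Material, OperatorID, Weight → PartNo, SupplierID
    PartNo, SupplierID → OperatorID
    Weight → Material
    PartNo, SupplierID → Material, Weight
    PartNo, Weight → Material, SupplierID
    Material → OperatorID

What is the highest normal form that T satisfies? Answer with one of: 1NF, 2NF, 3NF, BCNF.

Candidate keys: {PartNo, SupplierID}, {Weight}. Prime attributes: {PartNo, SupplierID, Weight}.
Material → OperatorID: {Material}⁺ = {Material, OperatorID}, which is not all of the attributes, so the left side is not a superkey — BCNF is violated.
Material → OperatorID determines the non-prime attribute {OperatorID} from a non-superkey — 3NF is violated.
Checking every proper subset of each key, none determines a non-prime attribute — 2NF is satisfied.

2NF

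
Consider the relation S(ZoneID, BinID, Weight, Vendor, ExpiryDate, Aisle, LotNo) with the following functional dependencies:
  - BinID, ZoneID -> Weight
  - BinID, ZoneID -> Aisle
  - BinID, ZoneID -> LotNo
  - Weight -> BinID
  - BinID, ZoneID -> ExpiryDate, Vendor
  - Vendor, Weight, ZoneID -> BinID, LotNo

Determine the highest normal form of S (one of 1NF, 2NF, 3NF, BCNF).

3NF

Candidate keys: {BinID, ZoneID}, {Weight, ZoneID}. Prime attributes: {BinID, Weight, ZoneID}.
For Weight -> BinID we have {Weight}⁺ = {BinID, Weight}; {Weight} is not a superkey, so BCNF fails.
But every attribute on its right side ({BinID}) is prime, and the same holds for every other non-superkey FD, so 3NF still holds.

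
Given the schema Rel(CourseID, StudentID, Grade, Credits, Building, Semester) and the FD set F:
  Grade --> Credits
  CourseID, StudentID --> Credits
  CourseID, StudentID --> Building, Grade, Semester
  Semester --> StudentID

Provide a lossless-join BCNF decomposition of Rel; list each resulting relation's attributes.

Candidate keys of the original relation: {CourseID, Semester}, {CourseID, StudentID}.
In {Building, CourseID, Credits, Grade, Semester, StudentID}, {Grade} is not a superkey ({Grade}⁺ restricted to this set is {Credits, Grade}), so split on Grade --> Credits into {Credits, Grade} and {Building, CourseID, Grade, Semester, StudentID}.
{Credits, Grade} has no BCNF violation.
In {Building, CourseID, Grade, Semester, StudentID}, {Semester} is not a superkey ({Semester}⁺ restricted to this set is {Semester, StudentID}), so split on Semester --> StudentID into {Semester, StudentID} and {Building, CourseID, Grade, Semester}.
{Semester, StudentID} has no BCNF violation.
{Building, CourseID, Grade, Semester} has no BCNF violation.

{Building, CourseID, Grade, Semester}; {Credits, Grade}; {Semester, StudentID}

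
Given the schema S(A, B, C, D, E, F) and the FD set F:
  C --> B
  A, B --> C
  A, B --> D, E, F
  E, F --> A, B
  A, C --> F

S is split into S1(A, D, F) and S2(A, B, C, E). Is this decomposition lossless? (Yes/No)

Common attributes: {A}; their closure is {A}.
Neither S1 nor S2 is contained in that closure, so the decomposition is lossy.

No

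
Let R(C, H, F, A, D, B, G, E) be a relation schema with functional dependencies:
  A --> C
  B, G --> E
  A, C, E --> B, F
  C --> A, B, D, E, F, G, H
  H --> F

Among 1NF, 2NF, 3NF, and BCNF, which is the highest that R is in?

Candidate keys: {A}, {C}. Prime attributes: {A, C}.
B, G --> E: {B, G}⁺ = {B, E, G}, which is not all of the attributes, so the left side is not a superkey — BCNF is violated.
Because {E} is non-prime and the left side of B, G --> E is not a superkey, the relation is not in 3NF.
Every candidate key is a single attribute, so no partial dependency is possible; 2NF holds.

2NF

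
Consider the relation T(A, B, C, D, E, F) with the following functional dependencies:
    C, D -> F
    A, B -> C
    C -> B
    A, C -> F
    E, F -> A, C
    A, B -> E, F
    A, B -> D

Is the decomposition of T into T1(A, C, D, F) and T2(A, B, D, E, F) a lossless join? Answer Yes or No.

No

T1 ∩ T2 = {A, D, F}; its closure under F is {A, D, F}.
The closure covers neither T1 nor T2 entirely; the join is not lossless.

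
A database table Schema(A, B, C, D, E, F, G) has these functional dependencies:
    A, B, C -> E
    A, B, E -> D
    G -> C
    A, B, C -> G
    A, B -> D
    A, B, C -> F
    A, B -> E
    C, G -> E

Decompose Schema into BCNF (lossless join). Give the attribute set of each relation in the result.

{A, B, D, E}; {A, B, F, G}; {C, E, G}

Candidate keys of the original relation: {A, B, C}, {A, B, G}.
Within {A, B, C, D, E, F, G}: {A, B, E}⁺ ∩ {A, B, C, D, E, F, G} = {A, B, D, E}, not the whole set, so A, B, E -> D violates BCNF; decompose into {A, B, D, E} and {A, B, C, E, F, G}.
{A, B, D, E} is in BCNF.
Within {A, B, C, E, F, G}: {G}⁺ ∩ {A, B, C, E, F, G} = {C, E, G}, not the whole set, so G -> C, E violates BCNF; decompose into {C, E, G} and {A, B, F, G}.
{C, E, G} is in BCNF.
{A, B, F, G} is in BCNF.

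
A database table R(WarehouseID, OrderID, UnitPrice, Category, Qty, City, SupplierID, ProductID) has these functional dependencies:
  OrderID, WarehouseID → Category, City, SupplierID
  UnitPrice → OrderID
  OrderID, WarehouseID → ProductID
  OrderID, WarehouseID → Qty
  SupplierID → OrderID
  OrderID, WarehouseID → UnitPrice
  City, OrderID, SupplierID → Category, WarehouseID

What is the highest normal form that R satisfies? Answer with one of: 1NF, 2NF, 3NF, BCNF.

Candidate keys: {City, SupplierID}, {OrderID, WarehouseID}, {SupplierID, WarehouseID}, {UnitPrice, WarehouseID}. Prime attributes: {City, OrderID, SupplierID, UnitPrice, WarehouseID}.
UnitPrice → OrderID breaks BCNF: {UnitPrice}⁺ = {OrderID, UnitPrice}, so {UnitPrice} is not a superkey.
Its right-hand attributes {OrderID} are all prime, as are those of every other non-superkey FD — the relation is in 3NF.

3NF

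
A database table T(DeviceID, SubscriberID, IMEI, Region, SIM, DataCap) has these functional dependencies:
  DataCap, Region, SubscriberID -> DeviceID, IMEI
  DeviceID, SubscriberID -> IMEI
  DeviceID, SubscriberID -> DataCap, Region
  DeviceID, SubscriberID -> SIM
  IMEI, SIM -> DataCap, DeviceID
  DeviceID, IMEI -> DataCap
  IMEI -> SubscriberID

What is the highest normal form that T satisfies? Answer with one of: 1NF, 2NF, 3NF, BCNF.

Candidate keys: {DataCap, IMEI, Region}, {DataCap, Region, SubscriberID}, {DeviceID, IMEI}, {DeviceID, SubscriberID}, {IMEI, SIM}. Prime attributes: {DataCap, DeviceID, IMEI, Region, SIM, SubscriberID}.
IMEI -> SubscriberID: {IMEI}⁺ = {IMEI, SubscriberID}, which is not all of the attributes, so the left side is not a superkey — BCNF is violated.
But every attribute on its right side ({SubscriberID}) is prime, and the same holds for every other non-superkey FD, so 3NF still holds.

3NF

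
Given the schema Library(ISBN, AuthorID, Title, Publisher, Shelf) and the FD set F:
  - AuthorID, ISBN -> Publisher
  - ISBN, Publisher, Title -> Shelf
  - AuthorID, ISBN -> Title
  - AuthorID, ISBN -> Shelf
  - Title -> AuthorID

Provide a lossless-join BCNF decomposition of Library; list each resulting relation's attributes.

{AuthorID, Title}; {ISBN, Publisher, Shelf, Title}

Candidate keys of the original relation: {AuthorID, ISBN}, {ISBN, Title}.
Within {AuthorID, ISBN, Publisher, Shelf, Title}: {Title}⁺ ∩ {AuthorID, ISBN, Publisher, Shelf, Title} = {AuthorID, Title}, not the whole set, so Title -> AuthorID violates BCNF; decompose into {AuthorID, Title} and {ISBN, Publisher, Shelf, Title}.
{AuthorID, Title} is in BCNF.
{ISBN, Publisher, Shelf, Title} is in BCNF.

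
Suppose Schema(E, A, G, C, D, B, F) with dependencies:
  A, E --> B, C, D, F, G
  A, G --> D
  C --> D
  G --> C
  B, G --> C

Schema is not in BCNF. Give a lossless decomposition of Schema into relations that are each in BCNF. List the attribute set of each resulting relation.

Candidate key of the original relation: {A, E}.
Within {A, B, C, D, E, F, G}: {A, G}⁺ ∩ {A, B, C, D, E, F, G} = {A, C, D, G}, not the whole set, so A, G --> C, D violates BCNF; decompose into {A, C, D, G} and {A, B, E, F, G}.
Within {A, C, D, G}: {C}⁺ ∩ {A, C, D, G} = {C, D}, not the whole set, so C --> D violates BCNF; decompose into {C, D} and {A, C, G}.
{C, D} is in BCNF.
Within {A, C, G}: {G}⁺ ∩ {A, C, G} = {C, G}, not the whole set, so G --> C violates BCNF; decompose into {C, G} and {A, G}.
{C, G} is in BCNF.
{A, G} is in BCNF.
{A, B, E, F, G} is in BCNF.

{A, B, E, F, G}; {C, D}; {C, G}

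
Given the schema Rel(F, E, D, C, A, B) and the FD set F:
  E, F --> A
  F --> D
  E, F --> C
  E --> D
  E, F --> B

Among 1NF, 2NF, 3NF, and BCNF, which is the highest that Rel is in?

Candidate key: {E, F}. Prime attributes: {E, F}.
F --> D: {F}⁺ = {D, F}, which is not all of the attributes, so the left side is not a superkey — BCNF is violated.
F --> D determines the non-prime attribute {D} from a non-superkey — 3NF is violated.
The proper key subset {E} of {E, F} determines non-prime {D}, so the relation is not even in 2NF.

1NF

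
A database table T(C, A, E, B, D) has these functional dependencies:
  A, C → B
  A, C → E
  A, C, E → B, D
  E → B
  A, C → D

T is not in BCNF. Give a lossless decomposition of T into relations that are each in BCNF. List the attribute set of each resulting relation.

{A, C, D, E}; {B, E}

Candidate key of the original relation: {A, C}.
{A, B, C, D, E}: {E} determines {B, E} here but is not a superkey — split on E → B, giving {B, E} and {A, C, D, E}.
{B, E}: every determinant is a superkey — BCNF.
{A, C, D, E}: every determinant is a superkey — BCNF.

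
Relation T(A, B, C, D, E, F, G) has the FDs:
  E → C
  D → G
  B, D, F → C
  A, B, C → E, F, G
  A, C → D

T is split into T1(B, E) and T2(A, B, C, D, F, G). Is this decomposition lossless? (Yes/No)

No

T1 ∩ T2 = {B}; its closure under F is {B}.
T1 ⊄ {B} and T2 ⊄ {B}, so the split is lossy.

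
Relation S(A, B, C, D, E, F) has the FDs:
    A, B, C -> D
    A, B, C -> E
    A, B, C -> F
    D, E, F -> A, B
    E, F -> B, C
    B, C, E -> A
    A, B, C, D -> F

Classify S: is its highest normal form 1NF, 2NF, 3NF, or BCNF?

Candidate keys: {A, B, C}, {B, C, E}, {E, F}. Prime attributes: {A, B, C, E, F}.
Every FD has a superkey on the left, so the relation is in BCNF.

BCNF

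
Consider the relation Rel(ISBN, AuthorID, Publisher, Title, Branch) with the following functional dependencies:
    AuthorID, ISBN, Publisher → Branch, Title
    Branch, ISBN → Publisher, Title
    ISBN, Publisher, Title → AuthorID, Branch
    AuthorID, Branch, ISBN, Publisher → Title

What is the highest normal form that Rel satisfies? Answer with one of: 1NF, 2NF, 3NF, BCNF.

BCNF

Candidate keys: {AuthorID, ISBN, Publisher}, {Branch, ISBN}, {ISBN, Publisher, Title}. Prime attributes: {AuthorID, Branch, ISBN, Publisher, Title}.
Each dependency's left side is a superkey — BCNF holds.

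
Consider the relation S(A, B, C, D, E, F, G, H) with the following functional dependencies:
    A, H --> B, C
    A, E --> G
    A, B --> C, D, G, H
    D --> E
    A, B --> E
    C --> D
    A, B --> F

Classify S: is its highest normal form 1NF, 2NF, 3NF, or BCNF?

Candidate keys: {A, B}, {A, H}. Prime attributes: {A, B, H}.
For A, E --> G we have {A, E}⁺ = {A, E, G}; {A, E} is not a superkey, so BCNF fails.
Because {G} is non-prime and the left side of A, E --> G is not a superkey, the relation is not in 3NF.
Checking every proper subset of each key, none determines a non-prime attribute — 2NF is satisfied.

2NF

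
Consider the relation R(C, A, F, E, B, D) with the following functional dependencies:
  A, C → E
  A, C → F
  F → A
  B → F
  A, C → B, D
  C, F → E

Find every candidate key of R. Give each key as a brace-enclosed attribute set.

{A, C}, {B, C}, {C, F}

{C} never appears on the right of any FD, so every key must include it.
{A, C}⁺ = {A, B, C, D, E, F}, which is every attribute, so {A, C} is a candidate key.
{B, C}⁺ = {A, B, C, D, E, F}, which is every attribute, so {B, C} is a candidate key.
{C, F}⁺ = {A, B, C, D, E, F}, which is every attribute, so {C, F} is a candidate key.
No proper subset of any of these is a key, and no other minimal superkey exists.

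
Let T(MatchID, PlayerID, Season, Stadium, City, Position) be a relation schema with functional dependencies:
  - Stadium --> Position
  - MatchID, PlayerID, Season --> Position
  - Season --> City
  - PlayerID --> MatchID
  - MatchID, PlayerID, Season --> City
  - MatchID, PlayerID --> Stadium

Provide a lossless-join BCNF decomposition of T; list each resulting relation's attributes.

Candidate key of the original relation: {PlayerID, Season}.
Within {City, MatchID, PlayerID, Position, Season, Stadium}: {Stadium}⁺ ∩ {City, MatchID, PlayerID, Position, Season, Stadium} = {Position, Stadium}, not the whole set, so Stadium --> Position violates BCNF; decompose into {Position, Stadium} and {City, MatchID, PlayerID, Season, Stadium}.
{Position, Stadium} is in BCNF.
Within {City, MatchID, PlayerID, Season, Stadium}: {Season}⁺ ∩ {City, MatchID, PlayerID, Season, Stadium} = {City, Season}, not the whole set, so Season --> City violates BCNF; decompose into {City, Season} and {MatchID, PlayerID, Season, Stadium}.
{City, Season} is in BCNF.
Within {MatchID, PlayerID, Season, Stadium}: {PlayerID}⁺ ∩ {MatchID, PlayerID, Season, Stadium} = {MatchID, PlayerID, Stadium}, not the whole set, so PlayerID --> MatchID, Stadium violates BCNF; decompose into {MatchID, PlayerID, Stadium} and {PlayerID, Season}.
{MatchID, PlayerID, Stadium} is in BCNF.
{PlayerID, Season} is in BCNF.

{City, Season}; {MatchID, PlayerID, Stadium}; {PlayerID, Season}; {Position, Stadium}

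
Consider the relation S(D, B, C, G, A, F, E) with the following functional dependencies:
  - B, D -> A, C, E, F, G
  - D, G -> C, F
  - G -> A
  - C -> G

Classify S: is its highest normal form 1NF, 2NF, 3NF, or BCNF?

2NF

Candidate key: {B, D}. Prime attributes: {B, D}.
D, G -> C, F: {D, G}⁺ = {A, C, D, F, G}, which is not all of the attributes, so the left side is not a superkey — BCNF is violated.
D, G -> C, F determines the non-prime attributes {C, F} from a non-superkey — 3NF is violated.
Checking every proper subset of each key, none determines a non-prime attribute — 2NF is satisfied.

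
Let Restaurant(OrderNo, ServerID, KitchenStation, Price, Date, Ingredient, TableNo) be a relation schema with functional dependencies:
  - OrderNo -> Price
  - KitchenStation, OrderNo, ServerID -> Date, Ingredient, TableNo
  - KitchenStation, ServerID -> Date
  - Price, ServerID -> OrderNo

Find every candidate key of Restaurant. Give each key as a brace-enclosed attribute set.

Attributes never on any right-hand side: {KitchenStation, ServerID} — every candidate key must contain all of them.
{KitchenStation, OrderNo, ServerID}⁺ = {Date, Ingredient, KitchenStation, OrderNo, Price, ServerID, TableNo}, which is every attribute, so {KitchenStation, OrderNo, ServerID} is a candidate key.
{KitchenStation, Price, ServerID}⁺ = {Date, Ingredient, KitchenStation, OrderNo, Price, ServerID, TableNo}, which is every attribute, so {KitchenStation, Price, ServerID} is a candidate key.
Any other superkey properly contains one of these, so there are no further candidate keys.

{KitchenStation, OrderNo, ServerID}, {KitchenStation, Price, ServerID}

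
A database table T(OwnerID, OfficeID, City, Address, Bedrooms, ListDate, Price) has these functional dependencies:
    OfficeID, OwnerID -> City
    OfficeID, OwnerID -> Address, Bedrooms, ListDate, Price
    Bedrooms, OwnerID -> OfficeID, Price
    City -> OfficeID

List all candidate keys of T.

No FD produces {OwnerID}, so it must be in every candidate key.
{Bedrooms, OwnerID} is a candidate key since {Bedrooms, OwnerID}⁺ = {Address, Bedrooms, City, ListDate, OfficeID, OwnerID, Price} covers every attribute.
{City, OwnerID} is a candidate key since {City, OwnerID}⁺ = {Address, Bedrooms, City, ListDate, OfficeID, OwnerID, Price} covers every attribute.
{OfficeID, OwnerID} is a candidate key since {OfficeID, OwnerID}⁺ = {Address, Bedrooms, City, ListDate, OfficeID, OwnerID, Price} covers every attribute.
Any other superkey properly contains one of these, so there are no further candidate keys.

{Bedrooms, OwnerID}, {City, OwnerID}, {OfficeID, OwnerID}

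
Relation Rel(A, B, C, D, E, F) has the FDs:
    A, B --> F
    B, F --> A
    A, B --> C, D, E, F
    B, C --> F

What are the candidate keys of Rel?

{A, B}, {B, C}, {B, F}

{B} never appears on the right of any FD, so every key must include it.
Closure of {A, B} is {A, B, C, D, E, F}, the whole schema; {A, B} is a candidate key.
Closure of {B, C} is {A, B, C, D, E, F}, the whole schema; {B, C} is a candidate key.
Closure of {B, F} is {A, B, C, D, E, F}, the whole schema; {B, F} is a candidate key.
These are minimal and exhaustive — every other superkey contains one of them.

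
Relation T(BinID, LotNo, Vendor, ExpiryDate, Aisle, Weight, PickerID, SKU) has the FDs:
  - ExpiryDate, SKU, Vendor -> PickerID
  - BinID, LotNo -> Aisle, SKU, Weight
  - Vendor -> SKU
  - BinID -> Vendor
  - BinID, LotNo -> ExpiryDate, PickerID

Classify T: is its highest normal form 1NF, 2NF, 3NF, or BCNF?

1NF

Candidate key: {BinID, LotNo}. Prime attributes: {BinID, LotNo}.
For ExpiryDate, SKU, Vendor -> PickerID we have {ExpiryDate, SKU, Vendor}⁺ = {ExpiryDate, PickerID, SKU, Vendor}; {ExpiryDate, SKU, Vendor} is not a superkey, so BCNF fails.
ExpiryDate, SKU, Vendor -> PickerID has non-prime {PickerID} on the right and a non-superkey on the left, so 3NF fails.
Since {BinID} ⊂ {BinID, LotNo} and {BinID}⁺ ⊇ {SKU, Vendor} with {SKU, Vendor} non-prime, there is a partial dependency; 2NF fails.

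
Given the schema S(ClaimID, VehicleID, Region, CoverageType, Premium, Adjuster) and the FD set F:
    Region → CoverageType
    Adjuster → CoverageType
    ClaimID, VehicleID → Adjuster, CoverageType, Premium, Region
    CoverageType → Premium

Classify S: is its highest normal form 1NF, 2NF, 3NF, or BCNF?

Candidate key: {ClaimID, VehicleID}. Prime attributes: {ClaimID, VehicleID}.
Region → CoverageType breaks BCNF: {Region}⁺ = {CoverageType, Premium, Region}, so {Region} is not a superkey.
Region → CoverageType determines the non-prime attribute {CoverageType} from a non-superkey — 3NF is violated.
Checking every proper subset of each key, none determines a non-prime attribute — 2NF is satisfied.

2NF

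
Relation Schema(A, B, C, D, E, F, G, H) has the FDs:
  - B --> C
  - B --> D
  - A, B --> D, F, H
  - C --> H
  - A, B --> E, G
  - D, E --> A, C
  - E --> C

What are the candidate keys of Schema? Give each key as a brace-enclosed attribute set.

No FD produces {B}, so it must be in every candidate key.
Closure of {A, B} is {A, B, C, D, E, F, G, H}, the whole schema; {A, B} is a candidate key.
Closure of {B, E} is {A, B, C, D, E, F, G, H}, the whole schema; {B, E} is a candidate key.
No proper subset of any of these is a key, and no other minimal superkey exists.

{A, B}, {B, E}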